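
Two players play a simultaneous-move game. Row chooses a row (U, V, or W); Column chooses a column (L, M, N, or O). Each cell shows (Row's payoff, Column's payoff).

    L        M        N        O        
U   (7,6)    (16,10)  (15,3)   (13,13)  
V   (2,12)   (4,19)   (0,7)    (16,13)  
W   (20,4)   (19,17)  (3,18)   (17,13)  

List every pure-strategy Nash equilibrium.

None

A profile is a Nash equilibrium when each player is best-responding to the other.
Row's best responses — vs L: W (payoff 20); vs M: W (payoff 19); vs N: U (payoff 15); vs O: W (payoff 17).
Column's best responses — vs U: O (payoff 13); vs V: M (payoff 19); vs W: N (payoff 18).
No cell has both players best-responding. For instance, Row's best reply to L is W, but against W Column prefers N over L.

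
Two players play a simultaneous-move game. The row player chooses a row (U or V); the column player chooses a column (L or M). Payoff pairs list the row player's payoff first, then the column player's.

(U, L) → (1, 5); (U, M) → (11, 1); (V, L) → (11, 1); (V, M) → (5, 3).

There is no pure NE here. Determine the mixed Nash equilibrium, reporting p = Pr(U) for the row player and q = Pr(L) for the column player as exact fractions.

In a mixed NE each player is indifferent between their pure strategies, so the opponent's mix sets the indifference.
The column player indifferent between L and M: p·5 + (1−p)·1 = p·1 + (1−p)·3 ⟹ 1 + 4p = 3 + (-2)p ⟹ p = 1/3.
The row player indifferent between U and V: q·1 + (1−q)·11 = q·11 + (1−q)·5 ⟹ 11 + (-10)q = 5 + 6q ⟹ q = 3/8.

p = 1/3, q = 3/8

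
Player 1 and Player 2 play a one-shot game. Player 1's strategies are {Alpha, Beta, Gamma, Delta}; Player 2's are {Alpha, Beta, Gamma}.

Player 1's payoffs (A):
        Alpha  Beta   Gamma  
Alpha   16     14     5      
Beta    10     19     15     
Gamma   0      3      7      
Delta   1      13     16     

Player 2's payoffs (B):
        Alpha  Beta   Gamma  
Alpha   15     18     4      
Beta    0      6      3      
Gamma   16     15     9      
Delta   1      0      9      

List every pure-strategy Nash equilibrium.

(Beta, Beta) and (Delta, Gamma)

Find each player's best response to every opponent strategy; NE are the intersections.
Player 1's best responses — vs Alpha: Alpha (payoff 16); vs Beta: Beta (payoff 19); vs Gamma: Delta (payoff 16).
Player 2's best responses — vs Alpha: Beta (payoff 18); vs Beta: Beta (payoff 6); vs Gamma: Alpha (payoff 16); vs Delta: Gamma (payoff 9).
Mutual best responses occur at (Beta, Beta) and (Delta, Gamma); at each, neither player gains by switching.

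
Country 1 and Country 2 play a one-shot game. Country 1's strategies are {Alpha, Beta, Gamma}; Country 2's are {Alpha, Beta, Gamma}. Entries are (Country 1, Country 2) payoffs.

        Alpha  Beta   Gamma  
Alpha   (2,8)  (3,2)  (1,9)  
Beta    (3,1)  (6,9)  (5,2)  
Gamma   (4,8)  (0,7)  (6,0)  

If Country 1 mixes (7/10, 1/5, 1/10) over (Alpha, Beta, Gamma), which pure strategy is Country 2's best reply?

Gamma

Compute Country 2's expected payoff from each pure strategy against the given mix.
Alpha: (7/10)·8 + (1/5)·1 + (1/10)·8 = 33/5
Beta: (7/10)·2 + (1/5)·9 + (1/10)·7 = 39/10
Gamma: (7/10)·9 + (1/5)·2 + (1/10)·0 = 67/10
Highest expected payoff is 67/10, from Gamma.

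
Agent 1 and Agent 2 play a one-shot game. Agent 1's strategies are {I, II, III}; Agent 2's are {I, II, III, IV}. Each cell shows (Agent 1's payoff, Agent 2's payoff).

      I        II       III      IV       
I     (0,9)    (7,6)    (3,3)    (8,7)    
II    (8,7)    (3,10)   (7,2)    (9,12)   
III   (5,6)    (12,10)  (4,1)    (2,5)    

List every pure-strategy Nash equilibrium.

Find each player's best response to every opponent strategy; NE are the intersections.
Agent 1's best responses — vs I: II (payoff 8); vs II: III (payoff 12); vs III: II (payoff 7); vs IV: II (payoff 9).
Agent 2's best responses — vs I: I (payoff 9); vs II: IV (payoff 12); vs III: II (payoff 10).
Mutual best responses occur at (II, IV) and (III, II); at each, neither player gains by switching.

(II, IV) and (III, II)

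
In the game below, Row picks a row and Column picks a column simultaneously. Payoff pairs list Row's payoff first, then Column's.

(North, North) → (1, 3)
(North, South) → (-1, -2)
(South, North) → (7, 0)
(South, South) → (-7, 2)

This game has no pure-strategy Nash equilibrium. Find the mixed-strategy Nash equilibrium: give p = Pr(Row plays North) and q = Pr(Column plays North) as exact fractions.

Each player's mixing probability is pinned down by making the *other* player indifferent.
Column indifferent between North and South: p·3 + (1−p)·0 = p·(-2) + (1−p)·2 ⟹ 0 + 3p = 2 + (-4)p ⟹ p = 2/7.
Row indifferent between North and South: q·1 + (1−q)·(-1) = q·7 + (1−q)·(-7) ⟹ (-1) + 2q = (-7) + 14q ⟹ q = 1/2.

p = 2/7, q = 1/2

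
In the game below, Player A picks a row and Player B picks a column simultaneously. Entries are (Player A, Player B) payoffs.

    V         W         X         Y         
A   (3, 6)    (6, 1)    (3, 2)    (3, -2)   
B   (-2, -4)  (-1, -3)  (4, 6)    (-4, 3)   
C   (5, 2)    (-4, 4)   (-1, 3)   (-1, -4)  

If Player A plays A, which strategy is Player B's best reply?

V

With Player A fixed at A, Player B's payoffs are: V → 6, W → 1, X → 2, Y → -2.
The maximum is 6, achieved by V.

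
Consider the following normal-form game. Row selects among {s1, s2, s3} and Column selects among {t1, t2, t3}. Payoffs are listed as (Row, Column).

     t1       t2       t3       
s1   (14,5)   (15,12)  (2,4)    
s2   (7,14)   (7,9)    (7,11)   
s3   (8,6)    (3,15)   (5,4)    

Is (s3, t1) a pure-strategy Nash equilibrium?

Holding Column at t1: Row gets 8 from s3 but could get 14 by switching to s1. Row has a profitable deviation.

No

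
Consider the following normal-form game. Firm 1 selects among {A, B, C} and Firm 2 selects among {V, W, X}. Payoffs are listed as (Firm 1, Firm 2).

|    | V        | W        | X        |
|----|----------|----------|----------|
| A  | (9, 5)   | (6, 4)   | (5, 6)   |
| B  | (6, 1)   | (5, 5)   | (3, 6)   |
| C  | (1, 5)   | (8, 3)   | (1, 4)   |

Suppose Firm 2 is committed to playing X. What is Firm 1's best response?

With Firm 2 fixed at X, Firm 1's payoffs are: A → 5, B → 3, C → 1.
The maximum is 5, achieved by A.

A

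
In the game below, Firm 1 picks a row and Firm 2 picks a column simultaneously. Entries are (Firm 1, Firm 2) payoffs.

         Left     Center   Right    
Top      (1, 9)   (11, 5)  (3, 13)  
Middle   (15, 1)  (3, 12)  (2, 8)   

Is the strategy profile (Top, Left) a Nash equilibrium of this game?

Holding Firm 2 at Left: Firm 1 gets 1 from Top but could get 15 by switching to Middle. Firm 1 has a profitable deviation.

No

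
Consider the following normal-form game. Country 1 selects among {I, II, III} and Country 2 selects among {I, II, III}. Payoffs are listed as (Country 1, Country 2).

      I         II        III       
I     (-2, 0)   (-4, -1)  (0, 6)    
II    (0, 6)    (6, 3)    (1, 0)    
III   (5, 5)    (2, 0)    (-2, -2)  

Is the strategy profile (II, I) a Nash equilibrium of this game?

No

Holding Country 2 at I: Country 1 gets 0 from II but could get 5 by switching to III. Country 1 has a profitable deviation.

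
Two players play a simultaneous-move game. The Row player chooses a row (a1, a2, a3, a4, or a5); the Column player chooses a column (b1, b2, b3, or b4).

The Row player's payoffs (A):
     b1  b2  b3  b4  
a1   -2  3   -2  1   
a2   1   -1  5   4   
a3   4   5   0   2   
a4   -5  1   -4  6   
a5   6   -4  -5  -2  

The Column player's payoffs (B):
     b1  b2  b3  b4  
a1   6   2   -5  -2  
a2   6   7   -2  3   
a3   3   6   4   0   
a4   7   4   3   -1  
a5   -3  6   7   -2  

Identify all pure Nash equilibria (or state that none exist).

Check mutual best responses: a cell is a NE iff neither player can gain by unilaterally deviating.
The Row player's best responses — vs b1: a5 (payoff 6); vs b2: a3 (payoff 5); vs b3: a2 (payoff 5); vs b4: a4 (payoff 6).
The Column player's best responses — vs a1: b1 (payoff 6); vs a2: b2 (payoff 7); vs a3: b2 (payoff 6); vs a4: b1 (payoff 7); vs a5: b3 (payoff 7).
The only mutual best response is (a3, b2); neither player gains by switching there.

(a3, b2)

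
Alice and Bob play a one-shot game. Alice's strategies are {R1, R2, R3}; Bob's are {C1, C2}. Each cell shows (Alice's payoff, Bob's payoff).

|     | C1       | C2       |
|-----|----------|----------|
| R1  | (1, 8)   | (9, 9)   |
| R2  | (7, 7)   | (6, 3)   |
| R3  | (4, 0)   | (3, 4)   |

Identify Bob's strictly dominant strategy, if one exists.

No strictly dominant strategy

A strategy is strictly dominant if it gives Bob a strictly higher payoff than every other strategy, against every choice by the opponent.
C1 is not dominant: against R1, C2 gives 9 > 8.
C2 is not dominant: against R2, C1 gives 7 > 3.
No single strategy is best against every opponent action.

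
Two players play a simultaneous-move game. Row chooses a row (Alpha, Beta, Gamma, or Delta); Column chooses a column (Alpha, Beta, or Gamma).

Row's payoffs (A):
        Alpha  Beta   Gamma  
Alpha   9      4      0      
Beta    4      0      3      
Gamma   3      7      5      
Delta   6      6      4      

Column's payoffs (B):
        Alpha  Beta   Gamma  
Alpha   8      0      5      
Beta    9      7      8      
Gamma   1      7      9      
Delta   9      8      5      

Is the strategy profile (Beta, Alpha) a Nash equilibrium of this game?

No

Holding Column at Alpha: Row gets 4 from Beta but could get 9 by switching to Alpha. Row has a profitable deviation.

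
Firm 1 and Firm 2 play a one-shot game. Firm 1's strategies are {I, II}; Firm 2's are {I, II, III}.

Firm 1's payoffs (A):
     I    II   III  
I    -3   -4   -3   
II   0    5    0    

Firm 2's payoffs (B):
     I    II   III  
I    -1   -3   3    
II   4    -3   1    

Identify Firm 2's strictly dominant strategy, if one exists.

None

Check whether one of Firm 2's strategies beats all alternatives regardless of what the opponent does.
I is not dominant: against I, III gives 3 > -1.
II is not dominant: against I, I gives -1 > -3.
III is not dominant: against II, I gives 4 > 1.
No single strategy is best against every opponent action.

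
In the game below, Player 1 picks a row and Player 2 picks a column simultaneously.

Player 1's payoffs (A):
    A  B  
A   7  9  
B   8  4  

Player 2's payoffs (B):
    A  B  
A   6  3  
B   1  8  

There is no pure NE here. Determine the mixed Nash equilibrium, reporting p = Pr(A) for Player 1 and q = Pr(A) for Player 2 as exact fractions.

In a mixed NE each player is indifferent between their pure strategies, so the opponent's mix sets the indifference.
Player 2 indifferent between A and B: p·6 + (1−p)·1 = p·3 + (1−p)·8 ⟹ 1 + 5p = 8 + (-5)p ⟹ p = 7/10.
Player 1 indifferent between A and B: q·7 + (1−q)·9 = q·8 + (1−q)·4 ⟹ 9 + (-2)q = 4 + 4q ⟹ q = 5/6.

p = 7/10, q = 5/6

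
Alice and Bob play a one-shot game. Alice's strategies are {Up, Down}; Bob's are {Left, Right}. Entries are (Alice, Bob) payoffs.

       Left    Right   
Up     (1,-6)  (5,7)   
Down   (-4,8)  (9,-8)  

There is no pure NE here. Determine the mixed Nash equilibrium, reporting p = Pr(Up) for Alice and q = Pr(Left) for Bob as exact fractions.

Each player's mixing probability is pinned down by making the *other* player indifferent.
Bob indifferent between Left and Right: p·(-6) + (1−p)·8 = p·7 + (1−p)·(-8) ⟹ 8 + (-14)p = (-8) + 15p ⟹ p = 16/29.
Alice indifferent between Up and Down: q·1 + (1−q)·5 = q·(-4) + (1−q)·9 ⟹ 5 + (-4)q = 9 + (-13)q ⟹ q = 4/9.

p = 16/29, q = 4/9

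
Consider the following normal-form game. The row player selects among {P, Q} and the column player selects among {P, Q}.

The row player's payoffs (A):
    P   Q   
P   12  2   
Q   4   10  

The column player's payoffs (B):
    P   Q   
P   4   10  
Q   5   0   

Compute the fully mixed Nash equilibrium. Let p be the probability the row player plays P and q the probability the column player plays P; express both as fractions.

Each player's mixing probability is pinned down by making the *other* player indifferent.
The column player indifferent between P and Q: p·4 + (1−p)·5 = p·10 + (1−p)·0 ⟹ 5 + (-1)p = 0 + 10p ⟹ p = 5/11.
The row player indifferent between P and Q: q·12 + (1−q)·2 = q·4 + (1−q)·10 ⟹ 2 + 10q = 10 + (-6)q ⟹ q = 1/2.

p = 5/11, q = 1/2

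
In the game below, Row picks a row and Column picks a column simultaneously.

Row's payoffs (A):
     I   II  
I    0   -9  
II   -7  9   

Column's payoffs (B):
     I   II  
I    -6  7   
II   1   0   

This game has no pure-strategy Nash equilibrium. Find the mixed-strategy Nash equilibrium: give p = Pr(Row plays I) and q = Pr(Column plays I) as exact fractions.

Each player's mixing probability is pinned down by making the *other* player indifferent.
Column indifferent between I and II: p·(-6) + (1−p)·1 = p·7 + (1−p)·0 ⟹ 1 + (-7)p = 0 + 7p ⟹ p = 1/14.
Row indifferent between I and II: q·0 + (1−q)·(-9) = q·(-7) + (1−q)·9 ⟹ (-9) + 9q = 9 + (-16)q ⟹ q = 18/25.

p = 1/14, q = 18/25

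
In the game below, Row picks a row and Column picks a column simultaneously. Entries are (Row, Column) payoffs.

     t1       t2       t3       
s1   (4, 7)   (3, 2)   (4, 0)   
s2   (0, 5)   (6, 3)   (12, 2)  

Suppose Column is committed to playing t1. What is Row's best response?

s1

With Column fixed at t1, Row's payoffs are: s1 → 4, s2 → 0.
The maximum is 4, achieved by s1.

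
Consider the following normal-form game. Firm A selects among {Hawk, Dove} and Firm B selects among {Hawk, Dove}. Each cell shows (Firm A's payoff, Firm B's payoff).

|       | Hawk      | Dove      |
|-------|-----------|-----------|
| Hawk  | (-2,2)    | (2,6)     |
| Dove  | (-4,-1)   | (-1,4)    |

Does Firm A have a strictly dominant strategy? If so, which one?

Hawk

Check whether one of Firm A's strategies beats all alternatives regardless of what the opponent does.
Hawk strictly dominates: vs Hawk: -2 > -4; vs Dove: 2 > -1.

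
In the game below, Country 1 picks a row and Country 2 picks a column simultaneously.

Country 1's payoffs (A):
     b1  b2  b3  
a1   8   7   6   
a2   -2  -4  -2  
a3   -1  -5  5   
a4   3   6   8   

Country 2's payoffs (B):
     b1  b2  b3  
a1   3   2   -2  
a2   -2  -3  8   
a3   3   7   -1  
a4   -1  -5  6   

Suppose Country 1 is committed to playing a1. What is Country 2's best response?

b1

With Country 1 fixed at a1, Country 2's payoffs are: b1 → 3, b2 → 2, b3 → -2.
The maximum is 3, achieved by b1.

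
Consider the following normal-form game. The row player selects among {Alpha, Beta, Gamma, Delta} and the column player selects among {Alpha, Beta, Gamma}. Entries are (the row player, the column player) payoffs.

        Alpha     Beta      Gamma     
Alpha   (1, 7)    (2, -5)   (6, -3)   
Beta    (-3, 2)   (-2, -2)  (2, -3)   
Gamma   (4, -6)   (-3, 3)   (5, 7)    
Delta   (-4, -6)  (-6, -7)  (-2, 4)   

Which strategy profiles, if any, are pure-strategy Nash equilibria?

No pure-strategy Nash equilibrium

Check mutual best responses: a cell is a NE iff neither player can gain by unilaterally deviating.
The row player's best responses — vs Alpha: Gamma (payoff 4); vs Beta: Alpha (payoff 2); vs Gamma: Alpha (payoff 6).
The column player's best responses — vs Alpha: Alpha (payoff 7); vs Beta: Alpha (payoff 2); vs Gamma: Gamma (payoff 7); vs Delta: Gamma (payoff 4).
No cell has both players best-responding. For instance, the row player's best reply to Beta is Alpha, but against Alpha the column player prefers Alpha over Beta.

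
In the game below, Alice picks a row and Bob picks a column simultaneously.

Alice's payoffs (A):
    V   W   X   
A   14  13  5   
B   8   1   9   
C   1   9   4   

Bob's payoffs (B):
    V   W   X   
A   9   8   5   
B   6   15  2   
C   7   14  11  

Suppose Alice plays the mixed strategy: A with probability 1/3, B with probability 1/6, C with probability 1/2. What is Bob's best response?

Compute Bob's expected payoff from each pure strategy against the given mix.
V: (1/3)·9 + (1/6)·6 + (1/2)·7 = 15/2
W: (1/3)·8 + (1/6)·15 + (1/2)·14 = 73/6
X: (1/3)·5 + (1/6)·2 + (1/2)·11 = 15/2
Highest expected payoff is 73/6, from W.

W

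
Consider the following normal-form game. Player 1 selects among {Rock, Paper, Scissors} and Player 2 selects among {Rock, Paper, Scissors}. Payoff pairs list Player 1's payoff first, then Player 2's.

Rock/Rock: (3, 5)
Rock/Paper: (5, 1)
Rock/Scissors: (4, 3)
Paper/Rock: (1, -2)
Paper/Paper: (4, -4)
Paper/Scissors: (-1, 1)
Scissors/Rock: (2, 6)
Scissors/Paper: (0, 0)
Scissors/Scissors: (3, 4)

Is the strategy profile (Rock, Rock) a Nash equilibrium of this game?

Yes

Holding Player 2 at Rock: Player 1 gets 3 from Rock, versus 1 from Paper, 2 from Scissors. No profitable deviation for Player 1.
Holding Player 1 at Rock: Player 2 gets 5 from Rock, versus 1 from Paper, 3 from Scissors. No profitable deviation for Player 2 either.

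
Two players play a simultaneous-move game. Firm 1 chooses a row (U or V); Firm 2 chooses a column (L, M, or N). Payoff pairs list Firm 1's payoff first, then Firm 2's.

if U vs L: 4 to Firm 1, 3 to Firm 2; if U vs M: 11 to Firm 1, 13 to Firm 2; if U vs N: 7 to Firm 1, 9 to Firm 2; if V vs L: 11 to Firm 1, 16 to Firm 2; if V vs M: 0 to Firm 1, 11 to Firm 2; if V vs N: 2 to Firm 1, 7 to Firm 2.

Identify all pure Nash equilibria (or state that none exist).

Check mutual best responses: a cell is a NE iff neither player can gain by unilaterally deviating.
Firm 1's best responses — vs L: V (payoff 11); vs M: U (payoff 11); vs N: U (payoff 7).
Firm 2's best responses — vs U: M (payoff 13); vs V: L (payoff 16).
Mutual best responses occur at (U, M) and (V, L); at each, neither player gains by switching.

(U, M) and (V, L)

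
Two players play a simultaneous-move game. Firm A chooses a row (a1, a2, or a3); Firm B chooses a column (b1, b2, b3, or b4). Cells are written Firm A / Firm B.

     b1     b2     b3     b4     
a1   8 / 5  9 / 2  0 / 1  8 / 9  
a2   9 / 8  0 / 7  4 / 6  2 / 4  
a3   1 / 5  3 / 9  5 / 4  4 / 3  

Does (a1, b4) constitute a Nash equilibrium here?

Holding Firm B at b4: Firm A gets 8 from a1, versus 2 from a2, 4 from a3. No profitable deviation for Firm A.
Holding Firm A at a1: Firm B gets 9 from b4, versus 5 from b1, 2 from b2, 1 from b3. No profitable deviation for Firm B either.

Yes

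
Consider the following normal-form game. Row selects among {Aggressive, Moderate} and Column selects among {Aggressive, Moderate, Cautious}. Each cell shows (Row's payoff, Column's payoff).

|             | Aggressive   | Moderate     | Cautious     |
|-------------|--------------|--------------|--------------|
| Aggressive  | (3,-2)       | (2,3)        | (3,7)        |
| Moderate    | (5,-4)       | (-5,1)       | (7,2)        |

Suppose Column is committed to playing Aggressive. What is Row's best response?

With Column fixed at Aggressive, Row's payoffs are: Aggressive → 3, Moderate → 5.
The maximum is 5, achieved by Moderate.

Moderate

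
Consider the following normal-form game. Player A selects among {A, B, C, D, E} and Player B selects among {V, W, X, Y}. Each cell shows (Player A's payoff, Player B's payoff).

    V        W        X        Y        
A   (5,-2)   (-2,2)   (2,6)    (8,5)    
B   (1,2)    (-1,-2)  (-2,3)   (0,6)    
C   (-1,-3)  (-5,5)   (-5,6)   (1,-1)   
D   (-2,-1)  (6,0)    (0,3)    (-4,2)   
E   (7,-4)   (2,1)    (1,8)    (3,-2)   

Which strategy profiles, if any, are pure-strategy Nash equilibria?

(A, X)

A profile is a Nash equilibrium when each player is best-responding to the other.
Player A's best responses — vs V: E (payoff 7); vs W: D (payoff 6); vs X: A (payoff 2); vs Y: A (payoff 8).
Player B's best responses — vs A: X (payoff 6); vs B: Y (payoff 6); vs C: X (payoff 6); vs D: X (payoff 3); vs E: X (payoff 8).
The only mutual best response is (A, X); neither player gains by switching there.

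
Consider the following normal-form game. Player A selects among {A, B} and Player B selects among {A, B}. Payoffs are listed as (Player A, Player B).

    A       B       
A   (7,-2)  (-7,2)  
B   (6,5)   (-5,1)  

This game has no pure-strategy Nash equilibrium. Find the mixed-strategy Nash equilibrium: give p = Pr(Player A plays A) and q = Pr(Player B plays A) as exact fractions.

Each player's mixing probability is pinned down by making the *other* player indifferent.
Player B indifferent between A and B: p·(-2) + (1−p)·5 = p·2 + (1−p)·1 ⟹ 5 + (-7)p = 1 + 1p ⟹ p = 1/2.
Player A indifferent between A and B: q·7 + (1−q)·(-7) = q·6 + (1−q)·(-5) ⟹ (-7) + 14q = (-5) + 11q ⟹ q = 2/3.

p = 1/2, q = 2/3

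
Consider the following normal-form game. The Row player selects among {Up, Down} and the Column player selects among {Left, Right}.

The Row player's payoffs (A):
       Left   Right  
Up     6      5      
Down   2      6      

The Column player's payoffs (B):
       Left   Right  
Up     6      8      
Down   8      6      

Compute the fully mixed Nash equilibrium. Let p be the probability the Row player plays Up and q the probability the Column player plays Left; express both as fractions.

p = 1/2, q = 1/5

In a mixed NE each player is indifferent between their pure strategies, so the opponent's mix sets the indifference.
The Column player indifferent between Left and Right: p·6 + (1−p)·8 = p·8 + (1−p)·6 ⟹ 8 + (-2)p = 6 + 2p ⟹ p = 1/2.
The Row player indifferent between Up and Down: q·6 + (1−q)·5 = q·2 + (1−q)·6 ⟹ 5 + 1q = 6 + (-4)q ⟹ q = 1/5.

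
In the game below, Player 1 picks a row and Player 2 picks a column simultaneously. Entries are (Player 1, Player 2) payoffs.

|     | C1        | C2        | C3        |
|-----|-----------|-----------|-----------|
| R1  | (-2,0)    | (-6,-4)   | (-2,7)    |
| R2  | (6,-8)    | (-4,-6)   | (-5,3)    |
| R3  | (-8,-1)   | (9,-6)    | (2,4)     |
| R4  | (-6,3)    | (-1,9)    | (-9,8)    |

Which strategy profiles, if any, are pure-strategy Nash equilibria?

(R3, C3)

A profile is a Nash equilibrium when each player is best-responding to the other.
Player 1's best responses — vs C1: R2 (payoff 6); vs C2: R3 (payoff 9); vs C3: R3 (payoff 2).
Player 2's best responses — vs R1: C3 (payoff 7); vs R2: C3 (payoff 3); vs R3: C3 (payoff 4); vs R4: C2 (payoff 9).
The only mutual best response is (R3, C3); neither player gains by switching there.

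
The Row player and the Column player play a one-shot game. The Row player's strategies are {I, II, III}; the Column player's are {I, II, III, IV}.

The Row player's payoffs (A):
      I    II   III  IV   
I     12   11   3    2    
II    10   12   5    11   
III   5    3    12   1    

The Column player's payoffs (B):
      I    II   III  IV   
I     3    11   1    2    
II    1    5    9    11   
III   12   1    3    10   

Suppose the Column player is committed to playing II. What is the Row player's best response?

II

With the Column player fixed at II, the Row player's payoffs are: I → 11, II → 12, III → 3.
The maximum is 12, achieved by II.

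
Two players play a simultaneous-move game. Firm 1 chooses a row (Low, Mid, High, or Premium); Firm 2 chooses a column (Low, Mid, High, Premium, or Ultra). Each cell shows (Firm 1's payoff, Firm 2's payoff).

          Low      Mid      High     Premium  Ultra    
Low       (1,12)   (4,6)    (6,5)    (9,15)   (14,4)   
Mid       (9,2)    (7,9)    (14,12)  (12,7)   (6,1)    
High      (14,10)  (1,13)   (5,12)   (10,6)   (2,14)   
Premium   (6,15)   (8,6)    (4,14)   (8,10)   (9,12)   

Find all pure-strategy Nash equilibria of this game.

(Mid, High)

Find each player's best response to every opponent strategy; NE are the intersections.
Firm 1's best responses — vs Low: High (payoff 14); vs Mid: Premium (payoff 8); vs High: Mid (payoff 14); vs Premium: Mid (payoff 12); vs Ultra: Low (payoff 14).
Firm 2's best responses — vs Low: Premium (payoff 15); vs Mid: High (payoff 12); vs High: Ultra (payoff 14); vs Premium: Low (payoff 15).
The only mutual best response is (Mid, High); neither player gains by switching there.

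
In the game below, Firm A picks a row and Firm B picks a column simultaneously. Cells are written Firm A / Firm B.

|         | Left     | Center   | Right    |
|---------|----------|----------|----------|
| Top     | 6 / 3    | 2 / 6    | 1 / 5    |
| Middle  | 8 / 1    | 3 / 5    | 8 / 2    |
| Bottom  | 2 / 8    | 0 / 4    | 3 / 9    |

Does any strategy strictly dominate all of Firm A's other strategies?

Middle

A strategy is strictly dominant if it gives Firm A a strictly higher payoff than every other strategy, against every choice by the opponent.
Middle strictly dominates: vs Left: 8 > each of {6, 2}; vs Center: 3 > each of {2, 0}; vs Right: 8 > each of {1, 3}.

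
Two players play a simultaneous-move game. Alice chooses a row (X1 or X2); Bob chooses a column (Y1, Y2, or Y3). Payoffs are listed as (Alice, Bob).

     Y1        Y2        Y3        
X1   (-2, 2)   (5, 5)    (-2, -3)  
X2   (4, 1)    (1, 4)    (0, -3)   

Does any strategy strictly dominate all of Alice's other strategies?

A strategy is strictly dominant if it gives Alice a strictly higher payoff than every other strategy, against every choice by the opponent.
X1 is not dominant: against Y1, X2 gives 4 > -2.
X2 is not dominant: against Y2, X1 gives 5 > 1.
No single strategy is best against every opponent action.

No strictly dominant strategy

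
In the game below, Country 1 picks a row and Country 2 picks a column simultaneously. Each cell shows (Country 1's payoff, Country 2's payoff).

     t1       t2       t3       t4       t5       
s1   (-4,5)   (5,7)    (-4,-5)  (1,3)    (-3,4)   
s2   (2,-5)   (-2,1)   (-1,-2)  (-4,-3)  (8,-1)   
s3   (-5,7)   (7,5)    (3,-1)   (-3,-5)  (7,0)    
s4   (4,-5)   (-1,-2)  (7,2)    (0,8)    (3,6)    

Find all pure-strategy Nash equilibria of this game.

Check mutual best responses: a cell is a NE iff neither player can gain by unilaterally deviating.
Country 1's best responses — vs t1: s4 (payoff 4); vs t2: s3 (payoff 7); vs t3: s4 (payoff 7); vs t4: s1 (payoff 1); vs t5: s2 (payoff 8).
Country 2's best responses — vs s1: t2 (payoff 7); vs s2: t2 (payoff 1); vs s3: t1 (payoff 7); vs s4: t4 (payoff 8).
No cell has both players best-responding. For instance, Country 1's best reply to t3 is s4, but against s4 Country 2 prefers t4 over t3.

There is no pure-strategy Nash equilibrium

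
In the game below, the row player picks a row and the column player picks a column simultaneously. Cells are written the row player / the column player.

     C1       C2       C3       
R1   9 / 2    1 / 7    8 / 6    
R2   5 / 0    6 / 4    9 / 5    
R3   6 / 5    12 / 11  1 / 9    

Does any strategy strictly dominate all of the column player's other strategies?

None

Check whether one of the column player's strategies beats all alternatives regardless of what the opponent does.
C1 is not dominant: against R1, C2 gives 7 > 2.
C2 is not dominant: against R2, C3 gives 5 > 4.
C3 is not dominant: against R1, C2 gives 7 > 6.
No single strategy is best against every opponent action.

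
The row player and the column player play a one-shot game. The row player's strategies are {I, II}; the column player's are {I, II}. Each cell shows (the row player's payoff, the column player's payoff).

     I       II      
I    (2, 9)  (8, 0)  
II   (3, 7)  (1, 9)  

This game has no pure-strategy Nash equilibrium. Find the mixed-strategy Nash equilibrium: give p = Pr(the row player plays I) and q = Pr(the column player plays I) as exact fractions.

Each player's mixing probability is pinned down by making the *other* player indifferent.
The column player indifferent between I and II: p·9 + (1−p)·7 = p·0 + (1−p)·9 ⟹ 7 + 2p = 9 + (-9)p ⟹ p = 2/11.
The row player indifferent between I and II: q·2 + (1−q)·8 = q·3 + (1−q)·1 ⟹ 8 + (-6)q = 1 + 2q ⟹ q = 7/8.

p = 2/11, q = 7/8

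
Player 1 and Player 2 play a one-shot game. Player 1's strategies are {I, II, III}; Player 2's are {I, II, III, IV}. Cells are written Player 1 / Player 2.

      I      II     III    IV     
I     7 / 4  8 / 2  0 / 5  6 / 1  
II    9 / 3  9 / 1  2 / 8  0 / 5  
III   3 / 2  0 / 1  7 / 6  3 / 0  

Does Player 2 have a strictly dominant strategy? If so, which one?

III

Check whether one of Player 2's strategies beats all alternatives regardless of what the opponent does.
III strictly dominates: vs I: 5 > each of {4, 2, 1}; vs II: 8 > each of {3, 1, 5}; vs III: 6 > each of {2, 1, 0}.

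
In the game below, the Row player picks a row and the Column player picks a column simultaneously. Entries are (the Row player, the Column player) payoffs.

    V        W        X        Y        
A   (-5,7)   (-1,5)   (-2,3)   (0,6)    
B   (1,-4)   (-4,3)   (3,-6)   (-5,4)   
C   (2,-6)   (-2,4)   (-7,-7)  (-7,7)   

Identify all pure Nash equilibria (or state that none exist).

Check mutual best responses: a cell is a NE iff neither player can gain by unilaterally deviating.
The Row player's best responses — vs V: C (payoff 2); vs W: A (payoff -1); vs X: B (payoff 3); vs Y: A (payoff 0).
The Column player's best responses — vs A: V (payoff 7); vs B: Y (payoff 4); vs C: Y (payoff 7).
No cell has both players best-responding. For instance, the Row player's best reply to Y is A, but against A the Column player prefers V over Y.

There is no pure-strategy Nash equilibrium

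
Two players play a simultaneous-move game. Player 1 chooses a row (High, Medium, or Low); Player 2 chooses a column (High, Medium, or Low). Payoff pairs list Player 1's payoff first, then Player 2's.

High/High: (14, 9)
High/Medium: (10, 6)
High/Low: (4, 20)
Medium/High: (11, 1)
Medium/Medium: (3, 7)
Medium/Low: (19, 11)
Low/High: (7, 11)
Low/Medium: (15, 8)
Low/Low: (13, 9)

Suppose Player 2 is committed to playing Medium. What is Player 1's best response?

Low

With Player 2 fixed at Medium, Player 1's payoffs are: High → 10, Medium → 3, Low → 15.
The maximum is 15, achieved by Low.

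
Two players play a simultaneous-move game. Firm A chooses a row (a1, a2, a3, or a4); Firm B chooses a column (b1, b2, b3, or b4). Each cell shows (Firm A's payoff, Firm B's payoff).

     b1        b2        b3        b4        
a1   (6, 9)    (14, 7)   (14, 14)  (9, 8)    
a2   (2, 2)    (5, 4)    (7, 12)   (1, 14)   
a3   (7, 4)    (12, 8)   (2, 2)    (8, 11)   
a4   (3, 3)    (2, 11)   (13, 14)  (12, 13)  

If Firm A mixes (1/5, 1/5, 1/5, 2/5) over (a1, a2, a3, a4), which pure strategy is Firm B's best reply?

b4

Compute Firm B's expected payoff from each pure strategy against the given mix.
b1: (1/5)·9 + (1/5)·2 + (1/5)·4 + (2/5)·3 = 21/5
b2: (1/5)·7 + (1/5)·4 + (1/5)·8 + (2/5)·11 = 41/5
b3: (1/5)·14 + (1/5)·12 + (1/5)·2 + (2/5)·14 = 56/5
b4: (1/5)·8 + (1/5)·14 + (1/5)·11 + (2/5)·13 = 59/5
Highest expected payoff is 59/5, from b4.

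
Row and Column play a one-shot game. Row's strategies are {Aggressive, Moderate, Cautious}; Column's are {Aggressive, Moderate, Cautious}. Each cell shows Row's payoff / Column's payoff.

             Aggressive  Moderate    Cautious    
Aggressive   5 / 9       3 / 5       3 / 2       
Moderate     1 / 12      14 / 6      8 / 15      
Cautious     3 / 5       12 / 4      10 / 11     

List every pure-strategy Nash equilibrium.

(Aggressive, Aggressive) and (Cautious, Cautious)

Find each player's best response to every opponent strategy; NE are the intersections.
Row's best responses — vs Aggressive: Aggressive (payoff 5); vs Moderate: Moderate (payoff 14); vs Cautious: Cautious (payoff 10).
Column's best responses — vs Aggressive: Aggressive (payoff 9); vs Moderate: Cautious (payoff 15); vs Cautious: Cautious (payoff 11).
Mutual best responses occur at (Aggressive, Aggressive) and (Cautious, Cautious); at each, neither player gains by switching.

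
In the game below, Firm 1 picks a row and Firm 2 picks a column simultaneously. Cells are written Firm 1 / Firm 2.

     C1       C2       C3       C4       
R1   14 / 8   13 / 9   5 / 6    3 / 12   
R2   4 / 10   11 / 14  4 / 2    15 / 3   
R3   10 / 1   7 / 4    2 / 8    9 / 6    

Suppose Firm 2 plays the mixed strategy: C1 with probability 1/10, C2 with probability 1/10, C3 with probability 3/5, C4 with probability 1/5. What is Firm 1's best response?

R2

Compute Firm 1's expected payoff from each pure strategy against the given mix.
R1: (1/10)·14 + (1/10)·13 + (3/5)·5 + (1/5)·3 = 63/10
R2: (1/10)·4 + (1/10)·11 + (3/5)·4 + (1/5)·15 = 69/10
R3: (1/10)·10 + (1/10)·7 + (3/5)·2 + (1/5)·9 = 47/10
Highest expected payoff is 69/10, from R2.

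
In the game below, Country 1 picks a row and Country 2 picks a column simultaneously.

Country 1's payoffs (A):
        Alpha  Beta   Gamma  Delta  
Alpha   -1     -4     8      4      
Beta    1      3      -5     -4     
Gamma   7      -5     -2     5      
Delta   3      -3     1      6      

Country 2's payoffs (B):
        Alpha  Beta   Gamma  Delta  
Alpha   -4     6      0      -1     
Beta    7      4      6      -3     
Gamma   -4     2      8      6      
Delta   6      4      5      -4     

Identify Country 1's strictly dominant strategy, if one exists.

No strictly dominant strategy

Check whether one of Country 1's strategies beats all alternatives regardless of what the opponent does.
Alpha is not dominant: against Alpha, Beta gives 1 > -1.
Beta is not dominant: against Alpha, Gamma gives 7 > 1.
Gamma is not dominant: against Beta, Alpha gives -4 > -5.
Delta is not dominant: against Alpha, Gamma gives 7 > 3.
No single strategy is best against every opponent action.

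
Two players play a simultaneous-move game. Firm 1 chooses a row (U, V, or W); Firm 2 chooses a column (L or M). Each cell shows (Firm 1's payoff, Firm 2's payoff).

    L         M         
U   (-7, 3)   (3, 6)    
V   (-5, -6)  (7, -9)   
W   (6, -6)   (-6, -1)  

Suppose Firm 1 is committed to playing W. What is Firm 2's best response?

With Firm 1 fixed at W, Firm 2's payoffs are: L → -6, M → -1.
The maximum is -1, achieved by M.

M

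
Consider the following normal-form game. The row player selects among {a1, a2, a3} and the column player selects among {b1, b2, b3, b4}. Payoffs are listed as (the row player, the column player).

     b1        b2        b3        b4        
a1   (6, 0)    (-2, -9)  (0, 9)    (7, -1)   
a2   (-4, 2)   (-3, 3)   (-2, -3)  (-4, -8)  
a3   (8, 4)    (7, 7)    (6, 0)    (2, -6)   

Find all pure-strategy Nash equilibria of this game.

Check mutual best responses: a cell is a NE iff neither player can gain by unilaterally deviating.
The row player's best responses — vs b1: a3 (payoff 8); vs b2: a3 (payoff 7); vs b3: a3 (payoff 6); vs b4: a1 (payoff 7).
The column player's best responses — vs a1: b3 (payoff 9); vs a2: b2 (payoff 3); vs a3: b2 (payoff 7).
The only mutual best response is (a3, b2); neither player gains by switching there.

(a3, b2)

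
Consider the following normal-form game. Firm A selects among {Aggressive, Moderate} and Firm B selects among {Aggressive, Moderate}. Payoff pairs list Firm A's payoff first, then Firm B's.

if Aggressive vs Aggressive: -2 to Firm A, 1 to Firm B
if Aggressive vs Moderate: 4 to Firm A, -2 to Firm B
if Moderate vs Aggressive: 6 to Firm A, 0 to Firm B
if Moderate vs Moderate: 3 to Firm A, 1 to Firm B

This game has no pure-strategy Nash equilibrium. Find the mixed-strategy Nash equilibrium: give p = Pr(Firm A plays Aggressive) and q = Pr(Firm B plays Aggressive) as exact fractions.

p = 1/4, q = 1/9

Each player's mixing probability is pinned down by making the *other* player indifferent.
Firm B indifferent between Aggressive and Moderate: p·1 + (1−p)·0 = p·(-2) + (1−p)·1 ⟹ 0 + 1p = 1 + (-3)p ⟹ p = 1/4.
Firm A indifferent between Aggressive and Moderate: q·(-2) + (1−q)·4 = q·6 + (1−q)·3 ⟹ 4 + (-6)q = 3 + 3q ⟹ q = 1/9.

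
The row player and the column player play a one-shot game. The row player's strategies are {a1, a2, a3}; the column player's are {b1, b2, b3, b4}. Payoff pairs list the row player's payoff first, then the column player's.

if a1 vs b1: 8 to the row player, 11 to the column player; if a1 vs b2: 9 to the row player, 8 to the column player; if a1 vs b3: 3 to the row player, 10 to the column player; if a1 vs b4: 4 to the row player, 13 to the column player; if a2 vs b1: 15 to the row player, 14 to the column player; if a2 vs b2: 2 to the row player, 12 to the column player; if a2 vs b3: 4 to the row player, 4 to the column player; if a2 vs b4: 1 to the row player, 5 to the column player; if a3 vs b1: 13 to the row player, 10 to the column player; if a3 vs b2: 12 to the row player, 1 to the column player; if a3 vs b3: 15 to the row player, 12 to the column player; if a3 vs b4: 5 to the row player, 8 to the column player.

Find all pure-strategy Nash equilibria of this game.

A profile is a Nash equilibrium when each player is best-responding to the other.
The row player's best responses — vs b1: a2 (payoff 15); vs b2: a3 (payoff 12); vs b3: a3 (payoff 15); vs b4: a3 (payoff 5).
The column player's best responses — vs a1: b4 (payoff 13); vs a2: b1 (payoff 14); vs a3: b3 (payoff 12).
Mutual best responses occur at (a2, b1) and (a3, b3); at each, neither player gains by switching.

(a2, b1) and (a3, b3)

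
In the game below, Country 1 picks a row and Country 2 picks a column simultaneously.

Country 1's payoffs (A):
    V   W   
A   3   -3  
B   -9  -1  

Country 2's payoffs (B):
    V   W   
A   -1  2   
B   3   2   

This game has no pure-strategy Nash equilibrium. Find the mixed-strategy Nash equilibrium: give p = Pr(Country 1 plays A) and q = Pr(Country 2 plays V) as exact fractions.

Each player's mixing probability is pinned down by making the *other* player indifferent.
Country 2 indifferent between V and W: p·(-1) + (1−p)·3 = p·2 + (1−p)·2 ⟹ 3 + (-4)p = 2 + 0p ⟹ p = 1/4.
Country 1 indifferent between A and B: q·3 + (1−q)·(-3) = q·(-9) + (1−q)·(-1) ⟹ (-3) + 6q = (-1) + (-8)q ⟹ q = 1/7.

p = 1/4, q = 1/7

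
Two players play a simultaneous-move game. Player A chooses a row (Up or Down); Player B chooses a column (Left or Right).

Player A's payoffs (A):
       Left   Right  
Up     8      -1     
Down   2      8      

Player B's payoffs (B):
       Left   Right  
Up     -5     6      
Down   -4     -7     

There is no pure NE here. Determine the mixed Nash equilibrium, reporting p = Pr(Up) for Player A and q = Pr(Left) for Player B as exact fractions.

In a mixed NE each player is indifferent between their pure strategies, so the opponent's mix sets the indifference.
Player B indifferent between Left and Right: p·(-5) + (1−p)·(-4) = p·6 + (1−p)·(-7) ⟹ (-4) + (-1)p = (-7) + 13p ⟹ p = 3/14.
Player A indifferent between Up and Down: q·8 + (1−q)·(-1) = q·2 + (1−q)·8 ⟹ (-1) + 9q = 8 + (-6)q ⟹ q = 3/5.

p = 3/14, q = 3/5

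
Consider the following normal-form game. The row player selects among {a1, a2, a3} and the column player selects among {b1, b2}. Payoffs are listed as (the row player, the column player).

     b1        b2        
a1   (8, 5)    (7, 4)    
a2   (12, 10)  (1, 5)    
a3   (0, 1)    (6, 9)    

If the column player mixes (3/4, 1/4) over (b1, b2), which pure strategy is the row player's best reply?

Compute the row player's expected payoff from each pure strategy against the given mix.
a1: (3/4)·8 + (1/4)·7 = 31/4
a2: (3/4)·12 + (1/4)·1 = 37/4
a3: (3/4)·0 + (1/4)·6 = 3/2
Highest expected payoff is 37/4, from a2.

a2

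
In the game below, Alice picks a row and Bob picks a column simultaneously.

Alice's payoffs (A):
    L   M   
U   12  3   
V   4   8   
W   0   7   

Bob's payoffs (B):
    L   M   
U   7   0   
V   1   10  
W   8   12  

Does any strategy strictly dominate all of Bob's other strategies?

A strategy is strictly dominant if it gives Bob a strictly higher payoff than every other strategy, against every choice by the opponent.
L is not dominant: against V, M gives 10 > 1.
M is not dominant: against U, L gives 7 > 0.
No single strategy is best against every opponent action.

No strictly dominant strategy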